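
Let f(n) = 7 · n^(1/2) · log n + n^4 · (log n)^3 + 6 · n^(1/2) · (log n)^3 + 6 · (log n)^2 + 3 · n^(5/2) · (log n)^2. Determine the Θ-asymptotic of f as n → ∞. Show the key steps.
f(n) ∈ Θ(n^4 · (log n)^3)

Compare the terms by growth order. For large n, n^a · (log n)^b dominates n^a' · (log n)^b' iff a > a', or (a = a' and b > b'). Ranking the 5 terms shows the dominant one is n^4 · (log n)^3. Hence f(n) ∈ Θ(n^4 · (log n)^3).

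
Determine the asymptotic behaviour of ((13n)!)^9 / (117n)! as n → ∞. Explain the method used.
((13n)!)^9/(117n)! ~ ((2π·13n)^(8/2) / 3) · 9^(−9·13n)  →  0

Write N = 13n. Stirling: N! ~ sqrt(2π N)(N/e)^N and (9N)! ~ sqrt(2π·9N)·(9N/e)^(9N).
  (N!)^9/(9N)! ~ (2π N)^(9/2) (N/e)^(9N) / [sqrt(2π·9N) (9N/e)^(9N)]
     = (2π N)^(9/2) / sqrt(2π·9N) · (N/(9N))^(9N)
     = (2π N)^((9−1)/2) / 3 · 9^(−9N).
Since 9^9 > 1, the factor 9^(−9N) decays exponentially, so the ratio → 0. Substituting N = 13n gives the stated form.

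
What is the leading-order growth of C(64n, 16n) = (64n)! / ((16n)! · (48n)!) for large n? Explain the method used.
C(64n, 16n) ~ (256/27)^(16n) · sqrt(2/(3π·16n))

Write N = 16n. Apply Stirling to each factorial:
  (4N)! ~ sqrt(2π·4N) · (4N/e)^(4N),
  N! ~ sqrt(2π N) · (N/e)^N,
  (3N)! ~ sqrt(2π·3N) · (3N/e)^(3N).
The exponential factors combine to (4N)^(4N) / (N^N · (3N)^(3N)) = 4^(4N)/3^(3N) = (4^4/3^3)^N = (256/27)^N.
The square-root prefactors combine to sqrt(2π·4N) / (sqrt(2π N)·sqrt(2π·3N)) = sqrt(4 / (2π·3·N)) = sqrt(2/(3π·16n)).
Substituting N = 16n: C(64n, 16n) ~ (256/27)^(16n) · sqrt(2/(3π·16n)).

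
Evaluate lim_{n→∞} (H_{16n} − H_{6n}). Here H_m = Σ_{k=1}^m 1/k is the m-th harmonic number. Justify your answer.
lim = ln(16/6) = ln(8/3)

Euler-Maclaurin gives H_m = ln m + γ + 1/(2m) + O(1/m^2). The γ and O(1/m) terms cancel in the difference:
  H_{16n} − H_{6n} = ln(16n) − ln(6n) + O(1/n) = ln(16/6) + O(1/n).
Hence the limit is ln(16/6) = ln(8/3).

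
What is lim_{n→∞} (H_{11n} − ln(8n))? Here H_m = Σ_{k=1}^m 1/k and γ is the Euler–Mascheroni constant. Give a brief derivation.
lim = ln(11/8) + γ

By Euler-Maclaurin, H_m = ln m + γ + O(1/m). So
  H_{11n} − ln(8n) = ln(11n) + γ − ln(8n) + O(1/n)
                       = ln(11/8) + γ + O(1/n).
Hence the limit is ln(11/8) + γ.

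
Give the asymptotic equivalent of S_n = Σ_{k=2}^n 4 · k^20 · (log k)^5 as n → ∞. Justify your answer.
S_n ~ 4 · n^21 · (log n)^5 / 21

By integral comparison, S_n = ∫_1^n 4 · x^20 · (log x)^5 dx + O(n^20 · (log n)^5). For the integral, the leading term of ∫_1^n x^20 (log x)^5 dx is n^21/21 · (log n)^5 (by repeated integration by parts; each step lowers the log-exponent and produces a relatively O(1/log n) correction). Hence S_n ~ 4 · n^21 · (log n)^5 / 21.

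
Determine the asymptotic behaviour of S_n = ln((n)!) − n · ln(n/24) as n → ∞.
S_n ~ n · (ln 24 − 1) + O(ln n)

Stirling: ln((n)!) = n ln(n) − n + O(ln n).
  S_n = n ln(n) − n − n ln(n/24) + O(ln n)
      = n ln(n) − n ln n + n ln 24 − n + O(ln n)
      = n ln 24 − n + O(ln n)
      = n (ln 24 − 1) + O(ln n).
Numerically ln(24) − 1 ≈ 2.1781.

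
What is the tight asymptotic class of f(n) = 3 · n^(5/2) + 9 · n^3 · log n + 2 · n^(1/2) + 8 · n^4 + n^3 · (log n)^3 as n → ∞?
f(n) ∈ Θ(n^4)

Compare the terms by growth order. For large n, n^a · (log n)^b dominates n^a' · (log n)^b' iff a > a', or (a = a' and b > b'). Ranking the 5 terms shows the dominant one is 8 · n^4. Hence f(n) ∈ Θ(n^4).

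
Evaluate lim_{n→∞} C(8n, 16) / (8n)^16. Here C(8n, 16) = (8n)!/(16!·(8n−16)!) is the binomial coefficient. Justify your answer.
lim = 1/16! = 1/20922789888000

With N = 8n → ∞: C(N, 16) / N^16 = [N(N−1)…(N−15)] / (16! · N^16) = (1/16!) · 1 · (1 − 1/(8n)) · … · (1 − 15/(8n)). Each factor → 1 as N → ∞, so the limit is 1/16! = 1/20922789888000.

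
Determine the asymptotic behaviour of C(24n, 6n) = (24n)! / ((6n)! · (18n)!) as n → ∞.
C(24n, 6n) ~ (256/27)^(6n) · sqrt(2/(3π·6n))

Write N = 6n. Apply Stirling to each factorial:
  (4N)! ~ sqrt(2π·4N) · (4N/e)^(4N),
  N! ~ sqrt(2π N) · (N/e)^N,
  (3N)! ~ sqrt(2π·3N) · (3N/e)^(3N).
The exponential factors combine to (4N)^(4N) / (N^N · (3N)^(3N)) = 4^(4N)/3^(3N) = (4^4/3^3)^N = (256/27)^N.
The square-root prefactors combine to sqrt(2π·4N) / (sqrt(2π N)·sqrt(2π·3N)) = sqrt(4 / (2π·3·N)) = sqrt(2/(3π·6n)).
Substituting N = 6n: C(24n, 6n) ~ (256/27)^(6n) · sqrt(2/(3π·6n)).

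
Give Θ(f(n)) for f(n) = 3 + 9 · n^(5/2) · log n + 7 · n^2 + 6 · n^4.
f(n) ∈ Θ(n^4)

Compare the terms by growth order. For large n, n^a · (log n)^b dominates n^a' · (log n)^b' iff a > a', or (a = a' and b > b'). Ranking the 4 terms shows the dominant one is 6 · n^4. Hence f(n) ∈ Θ(n^4).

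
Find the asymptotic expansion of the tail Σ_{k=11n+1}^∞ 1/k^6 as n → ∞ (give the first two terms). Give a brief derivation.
Σ_{k>11n} 1/k^6 = 1/(5 · (11n)^5) − 1/(2 · (11n)^6) + O(1/(11n)^7)

Compare to the integral: ∫_{11n}^∞ x^(−6) dx = [−x^(−5)/5]_{11n}^∞ = 1/((6−1)·(11n)^5). The Euler-Maclaurin correction adds −f(11n)/2 = −1/(2·(11n)^6). Euler-Maclaurin then gives
  Σ_{k>11n} 1/k^6 = ∫_{11n}^∞ dx/x^6 − 1/(2·(11n)^6) + O(1/(11n)^7).
(Equivalently this is ζ(6) − Σ_{k≤11n} 1/k^6.)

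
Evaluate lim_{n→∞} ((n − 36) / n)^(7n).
lim = e^(−252)

Rewrite as (1 − 36/n)^(7n). By the standard limit (1 + x/n)^n → e^x, we have (1 − 36/n)^n → e^(−36), and raising to the 7th power gives e^(−252).
More precisely, ln[(1 − 36/n)^(7n)] = 7n · ln(1 − 36/n) = 7n · (-36/n + O(1/n^2)) = -252 + O(1/n) → -252.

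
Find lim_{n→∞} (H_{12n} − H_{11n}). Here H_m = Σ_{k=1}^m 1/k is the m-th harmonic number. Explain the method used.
lim = ln(12/11)

Euler-Maclaurin gives H_m = ln m + γ + 1/(2m) + O(1/m^2). The γ and O(1/m) terms cancel in the difference:
  H_{12n} − H_{11n} = ln(12n) − ln(11n) + O(1/n) = ln(12/11) + O(1/n).
Hence the limit is ln(12/11).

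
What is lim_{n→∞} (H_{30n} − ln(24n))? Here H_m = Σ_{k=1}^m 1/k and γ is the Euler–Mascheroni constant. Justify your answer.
lim = ln(5/4) + γ

By Euler-Maclaurin, H_m = ln m + γ + O(1/m). So
  H_{30n} − ln(24n) = ln(30n) + γ − ln(24n) + O(1/n)
                       = ln(30/24) + γ + O(1/n).
Hence the limit is ln(30/24) + γ (= ln(5/4)).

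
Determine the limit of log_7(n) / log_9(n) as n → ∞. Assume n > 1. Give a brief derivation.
lim = ln(9) / ln(7) = log_7(9)

Change of base: log_7(n) = ln n / ln 7 and log_9(n) = ln n / ln 9. The ratio is (ln n / ln 7) · (ln 9 / ln n) = ln 9 / ln 7, a constant independent of n. So the limit is ln 9 / ln 7 = log_7(9).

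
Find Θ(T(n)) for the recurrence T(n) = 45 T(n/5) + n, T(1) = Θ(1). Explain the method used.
T(n) = Θ(n^(log_5 45))

Master theorem: compare f(n) = n to n^(log_5 45) where log_5 45 ≈ 2.365. Since 1 < log_5 45, we have f(n) = O(n^(log_5 45 − ε)) for some ε > 0 — Case 1. Hence T(n) = Θ(n^(log_5 45)).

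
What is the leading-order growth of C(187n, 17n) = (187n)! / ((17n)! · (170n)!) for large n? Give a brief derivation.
C(187n, 17n) ~ (285311670611/10000000000)^(17n) · sqrt(11/(20π·17n))

Write N = 17n. Apply Stirling to each factorial:
  (11N)! ~ sqrt(2π·11N) · (11N/e)^(11N),
  N! ~ sqrt(2π N) · (N/e)^N,
  (10N)! ~ sqrt(2π·10N) · (10N/e)^(10N).
The exponential factors combine to (11N)^(11N) / (N^N · (10N)^(10N)) = 11^(11N)/10^(10N) = (11^11/10^10)^N = (285311670611/10000000000)^N.
The square-root prefactors combine to sqrt(2π·11N) / (sqrt(2π N)·sqrt(2π·10N)) = sqrt(11 / (2π·10·N)) = sqrt(11/(20π·17n)).
Substituting N = 17n: C(187n, 17n) ~ (285311670611/10000000000)^(17n) · sqrt(11/(20π·17n)).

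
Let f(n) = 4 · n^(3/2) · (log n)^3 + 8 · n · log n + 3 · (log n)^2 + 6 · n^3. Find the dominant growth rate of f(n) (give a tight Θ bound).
f(n) ∈ Θ(n^3)

Compare the terms by growth order. For large n, n^a · (log n)^b dominates n^a' · (log n)^b' iff a > a', or (a = a' and b > b'). Ranking the 4 terms shows the dominant one is 6 · n^3. Hence f(n) ∈ Θ(n^3).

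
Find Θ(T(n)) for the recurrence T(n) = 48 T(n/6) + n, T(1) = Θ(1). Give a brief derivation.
T(n) = Θ(n^(log_6 48))

Master theorem: compare f(n) = n to n^(log_6 48) where log_6 48 ≈ 2.161. Since 1 < log_6 48, we have f(n) = O(n^(log_6 48 − ε)) for some ε > 0 — Case 1. Hence T(n) = Θ(n^(log_6 48)).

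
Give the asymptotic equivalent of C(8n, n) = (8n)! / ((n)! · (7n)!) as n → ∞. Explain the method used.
C(8n, n) ~ (16777216/823543)^(n) · sqrt(4/(7π·n))

Write N = n. Apply Stirling to each factorial:
  (8N)! ~ sqrt(2π·8N) · (8N/e)^(8N),
  N! ~ sqrt(2π N) · (N/e)^N,
  (7N)! ~ sqrt(2π·7N) · (7N/e)^(7N).
The exponential factors combine to (8N)^(8N) / (N^N · (7N)^(7N)) = 8^(8N)/7^(7N) = (8^8/7^7)^N = (16777216/823543)^N.
The square-root prefactors combine to sqrt(2π·8N) / (sqrt(2π N)·sqrt(2π·7N)) = sqrt(8 / (2π·7·N)) = sqrt(4/(7π·n)).
Substituting N = n: C(8n, n) ~ (16777216/823543)^(n) · sqrt(4/(7π·n)).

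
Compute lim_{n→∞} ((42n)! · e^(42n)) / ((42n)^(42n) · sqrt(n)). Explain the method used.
lim = sqrt(2π·42)

Stirling: (42n)! ~ sqrt(2π·42n) · (42n/e)^(42n). Hence
  (42n)! · e^(42n) / (42n)^(42n) ~ sqrt(2π·42n).
Dividing by sqrt(n): sqrt(2π·42n) / sqrt(n) = sqrt(2π·42) · n^((1−1)/2), so the limit is sqrt(2π·42).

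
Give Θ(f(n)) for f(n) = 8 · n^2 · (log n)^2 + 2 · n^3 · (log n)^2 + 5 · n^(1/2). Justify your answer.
f(n) ∈ Θ(n^3 · (log n)^2)

Compare the terms by growth order. For large n, n^a · (log n)^b dominates n^a' · (log n)^b' iff a > a', or (a = a' and b > b'). Ranking the 3 terms shows the dominant one is 2 · n^3 · (log n)^2. Hence f(n) ∈ Θ(n^3 · (log n)^2).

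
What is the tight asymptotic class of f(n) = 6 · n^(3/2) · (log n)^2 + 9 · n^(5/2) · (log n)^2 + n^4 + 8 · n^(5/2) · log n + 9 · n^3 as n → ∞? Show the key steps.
f(n) ∈ Θ(n^4)

Compare the terms by growth order. For large n, n^a · (log n)^b dominates n^a' · (log n)^b' iff a > a', or (a = a' and b > b'). Ranking the 5 terms shows the dominant one is n^4. Hence f(n) ∈ Θ(n^4).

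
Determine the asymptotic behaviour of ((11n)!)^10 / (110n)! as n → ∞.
((11n)!)^10/(110n)! ~ ((2π·11n)^(9/2) / sqrt(10)) · 10^(−10·11n)  →  0

Write N = 11n. Stirling: N! ~ sqrt(2π N)(N/e)^N and (10N)! ~ sqrt(2π·10N)·(10N/e)^(10N).
  (N!)^10/(10N)! ~ (2π N)^(10/2) (N/e)^(10N) / [sqrt(2π·10N) (10N/e)^(10N)]
     = (2π N)^(10/2) / sqrt(2π·10N) · (N/(10N))^(10N)
     = (2π N)^((10−1)/2) / sqrt(10) · 10^(−10N).
Since 10^10 > 1, the factor 10^(−10N) decays exponentially, so the ratio → 0. Substituting N = 11n gives the stated form.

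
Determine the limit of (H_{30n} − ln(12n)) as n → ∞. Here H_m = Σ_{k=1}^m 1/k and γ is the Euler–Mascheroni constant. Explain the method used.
lim = ln(5/2) + γ

By Euler-Maclaurin, H_m = ln m + γ + O(1/m). So
  H_{30n} − ln(12n) = ln(30n) + γ − ln(12n) + O(1/n)
                       = ln(30/12) + γ + O(1/n).
Hence the limit is ln(30/12) + γ (= ln(5/2)).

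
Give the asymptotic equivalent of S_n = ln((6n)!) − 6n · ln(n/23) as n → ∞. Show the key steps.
S_n ~ 6n · (ln 138 − 1) + O(ln n)

Stirling: ln((6n)!) = 6n ln(6n) − 6n + O(ln n).
  S_n = 6n ln(6n) − 6n − 6n ln(n/23) + O(ln n)
      = 6n ln(6n) − 6n ln n + 6n ln 23 − 6n + O(ln n)
      = 6n ln 6 + 6n ln 23 − 6n + O(ln n)
      = 6n (ln 138 − 1) + O(ln n).
Numerically ln(138) − 1 ≈ 3.9273.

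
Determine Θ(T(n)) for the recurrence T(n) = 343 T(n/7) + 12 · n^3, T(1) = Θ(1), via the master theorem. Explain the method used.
T(n) = Θ(n^3 log n)

log_7 343 = 3, and f(n) = 12 · n^3 = Θ(n^(log_7 343)). This is Case 2 of the master theorem: T(n) = Θ(f(n) · log n) = Θ(n^3 log n).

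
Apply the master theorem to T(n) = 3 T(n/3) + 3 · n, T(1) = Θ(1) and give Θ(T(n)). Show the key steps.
T(n) = Θ(n log n)

log_3 3 = 1, and f(n) = 3 · n = Θ(n^(log_3 3)). This is Case 2 of the master theorem: T(n) = Θ(f(n) · log n) = Θ(n log n).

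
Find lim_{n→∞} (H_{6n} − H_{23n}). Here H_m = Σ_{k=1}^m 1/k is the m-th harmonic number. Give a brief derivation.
lim = ln(6/23)

Euler-Maclaurin gives H_m = ln m + γ + 1/(2m) + O(1/m^2). The γ and O(1/m) terms cancel in the difference:
  H_{6n} − H_{23n} = ln(6n) − ln(23n) + O(1/n) = ln(6/23) + O(1/n).
Hence the limit is ln(6/23).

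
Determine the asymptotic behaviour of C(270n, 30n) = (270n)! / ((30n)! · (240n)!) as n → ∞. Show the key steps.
C(270n, 30n) ~ (387420489/16777216)^(30n) · sqrt(9/(16π·30n))

Write N = 30n. Apply Stirling to each factorial:
  (9N)! ~ sqrt(2π·9N) · (9N/e)^(9N),
  N! ~ sqrt(2π N) · (N/e)^N,
  (8N)! ~ sqrt(2π·8N) · (8N/e)^(8N).
The exponential factors combine to (9N)^(9N) / (N^N · (8N)^(8N)) = 9^(9N)/8^(8N) = (9^9/8^8)^N = (387420489/16777216)^N.
The square-root prefactors combine to sqrt(2π·9N) / (sqrt(2π N)·sqrt(2π·8N)) = sqrt(9 / (2π·8·N)) = sqrt(9/(16π·30n)).
Substituting N = 30n: C(270n, 30n) ~ (387420489/16777216)^(30n) · sqrt(9/(16π·30n)).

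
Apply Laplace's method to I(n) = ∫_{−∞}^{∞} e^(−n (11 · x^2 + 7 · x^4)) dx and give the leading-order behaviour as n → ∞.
I(n) ~ sqrt(π/(11n))

φ(x) = 11 · x^2 + 7 · x^4 has its unique global minimum at x* = 0 (since φ'(x) = 22x + 28x^3 = 0 only at x = 0 for real x with both coefficients positive, and φ → ∞ as |x| → ∞). At x* = 0, φ(0) = 0 and φ''(0) = 22. Laplace's method then gives
  I(n) ~ sqrt(2π / (n · φ''(0))) · e^(−n φ(0)) = sqrt(2π / (22n)) = sqrt(π/(11n)).
The 7 · x^4 term contributes only at subleading order (an O(1/n) relative correction).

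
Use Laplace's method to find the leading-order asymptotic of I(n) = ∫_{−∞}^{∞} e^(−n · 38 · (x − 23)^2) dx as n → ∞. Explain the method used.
I(n) = sqrt(π/(38n))

Here φ(x) = 38 · (x − 23)^2 has its unique minimum at x* = 23 with φ(x*) = 0 and φ''(x*) = 76. Laplace's method gives
  I(n) ~ e^(−n φ(x*)) · sqrt(2π / (n · φ''(x*))) = sqrt(2π / (76n)) = sqrt(π/(38n)).
This is exact: substituting u = (x − 23)·sqrt(38n) gives I(n) = (1/sqrt(38n)) ∫_{−∞}^{∞} e^(−u^2) du = sqrt(π/(38n)).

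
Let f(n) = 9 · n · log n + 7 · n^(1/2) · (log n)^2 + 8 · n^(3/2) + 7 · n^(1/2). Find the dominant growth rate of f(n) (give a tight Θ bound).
f(n) ∈ Θ(n^(3/2))

Compare the terms by growth order. For large n, n^a · (log n)^b dominates n^a' · (log n)^b' iff a > a', or (a = a' and b > b'). Ranking the 4 terms shows the dominant one is 8 · n^(3/2). Hence f(n) ∈ Θ(n^(3/2)).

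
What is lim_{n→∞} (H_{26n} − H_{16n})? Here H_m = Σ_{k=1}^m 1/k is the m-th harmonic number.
lim = ln(26/16) = ln(13/8)

Euler-Maclaurin gives H_m = ln m + γ + 1/(2m) + O(1/m^2). The γ and O(1/m) terms cancel in the difference:
  H_{26n} − H_{16n} = ln(26n) − ln(16n) + O(1/n) = ln(26/16) + O(1/n).
Hence the limit is ln(26/16) = ln(13/8).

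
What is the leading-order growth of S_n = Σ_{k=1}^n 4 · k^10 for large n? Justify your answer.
S_n ~ 4 · n^11 / 11

By integral comparison (Euler-Maclaurin), Σ_{k=1}^n 4 · k^10 = 4 · ∫_0^n x^10 dx + O(n^10) = 4 · n^11/11 + O(n^10). (Equivalently, Faulhaber's formula gives the same leading term.)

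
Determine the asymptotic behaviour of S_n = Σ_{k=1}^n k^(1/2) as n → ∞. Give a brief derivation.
S_n ~ (2/3) · n^(3/2)

Integral comparison: Σ_{k=1}^n k^(1/2) = ∫_0^n x^(1/2) dx + O(n^(1/2)). The integral is n^(1 + 1/2) / (1 + 1/2) = n^((1+2)/2) / ((1+2)/2) = (2/3) · n^(3/2).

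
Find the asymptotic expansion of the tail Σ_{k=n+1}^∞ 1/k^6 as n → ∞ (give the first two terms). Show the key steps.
Σ_{k>n} 1/k^6 = 1/(5 · n^5) − 1/(2 · n^6) + O(1/n^7)

Compare to the integral: ∫_{n}^∞ x^(−6) dx = [−x^(−5)/5]_{n}^∞ = 1/((6−1)·n^5). The Euler-Maclaurin correction adds −f(n)/2 = −1/(2·n^6). Euler-Maclaurin then gives
  Σ_{k>n} 1/k^6 = ∫_{n}^∞ dx/x^6 − 1/(2·n^6) + O(1/n^7).
(Equivalently this is ζ(6) − Σ_{k≤n} 1/k^6.)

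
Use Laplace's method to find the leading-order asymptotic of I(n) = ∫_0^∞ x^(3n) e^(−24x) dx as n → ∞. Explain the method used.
I(n) ~ (sqrt(2π·3n) / 24) · (3n/(24e))^(3n)

Write the integrand as exp(3n ln x − 24x) and set f(x) = 3n ln x − 24x. Then f'(x) = 3n/x − 24 = 0 at x* = 3n/24, and f''(x*) = −3n/x*^2 = −24^2/(3n). Laplace's method (interior maximum) gives
  I(n) ~ e^(f(x*)) · sqrt(2π / |f''(x*)|)
        = exp(3n ln(3n/24) − 3n) · sqrt(2π · 3n / 24^2)
        = (3n/24)^(3n) e^(−3n) · sqrt(2π·3n) / 24
        = (sqrt(2π·3n) / 24) · (3n/(24e))^(3n).
This matches Γ(3n+1)/24^(3n+1) with Stirling applied to Γ.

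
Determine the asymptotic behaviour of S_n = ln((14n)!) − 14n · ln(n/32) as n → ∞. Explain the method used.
S_n ~ 14n · (ln 448 − 1) + O(ln n)

Stirling: ln((14n)!) = 14n ln(14n) − 14n + O(ln n).
  S_n = 14n ln(14n) − 14n − 14n ln(n/32) + O(ln n)
      = 14n ln(14n) − 14n ln n + 14n ln 32 − 14n + O(ln n)
      = 14n ln 14 + 14n ln 32 − 14n + O(ln n)
      = 14n (ln 448 − 1) + O(ln n).
Numerically ln(448) − 1 ≈ 5.1048.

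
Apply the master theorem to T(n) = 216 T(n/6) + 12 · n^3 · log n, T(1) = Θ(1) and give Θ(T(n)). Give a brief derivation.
T(n) = Θ(n^3 · (log n)^2)

Here log_6 216 = 3 and f(n) = 12 · n^3 · log n = Θ(n^(log_6 216) · (log n)^1). This is the extended Case 2 of the master theorem (f matches the critical exponent up to log factors), giving T(n) = Θ(n^(log_6 216) · (log n)^(1+1)) = Θ(n^3 · (log n)^2).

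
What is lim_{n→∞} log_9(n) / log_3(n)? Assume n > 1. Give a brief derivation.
lim = ln(3) / ln(9) = log_9(3)

Change of base: log_9(n) = ln n / ln 9 and log_3(n) = ln n / ln 3. The ratio is (ln n / ln 9) · (ln 3 / ln n) = ln 3 / ln 9, a constant independent of n. So the limit is ln 3 / ln 9 = log_9(3).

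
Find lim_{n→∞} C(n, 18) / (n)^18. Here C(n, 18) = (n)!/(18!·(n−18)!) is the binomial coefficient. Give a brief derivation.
lim = 1/18! = 1/6402373705728000

With N = n → ∞: C(N, 18) / N^18 = [N(N−1)…(N−17)] / (18! · N^18) = (1/18!) · 1 · (1 − 1/n) · … · (1 − 17/n). Each factor → 1 as N → ∞, so the limit is 1/18! = 1/6402373705728000.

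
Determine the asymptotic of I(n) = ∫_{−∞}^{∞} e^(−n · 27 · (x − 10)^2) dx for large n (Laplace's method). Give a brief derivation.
I(n) = sqrt(π/(27n))

Here φ(x) = 27 · (x − 10)^2 has its unique minimum at x* = 10 with φ(x*) = 0 and φ''(x*) = 54. Laplace's method gives
  I(n) ~ e^(−n φ(x*)) · sqrt(2π / (n · φ''(x*))) = sqrt(2π / (54n)) = sqrt(π/(27n)).
This is exact: substituting u = (x − 10)·sqrt(27n) gives I(n) = (1/sqrt(27n)) ∫_{−∞}^{∞} e^(−u^2) du = sqrt(π/(27n)).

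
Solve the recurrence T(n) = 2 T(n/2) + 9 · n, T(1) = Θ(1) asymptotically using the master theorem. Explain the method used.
T(n) = Θ(n log n)

log_2 2 = 1, and f(n) = 9 · n = Θ(n^(log_2 2)). This is Case 2 of the master theorem: T(n) = Θ(f(n) · log n) = Θ(n log n).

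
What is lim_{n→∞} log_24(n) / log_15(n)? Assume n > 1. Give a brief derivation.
lim = ln(15) / ln(24) = log_24(15)

Change of base: log_24(n) = ln n / ln 24 and log_15(n) = ln n / ln 15. The ratio is (ln n / ln 24) · (ln 15 / ln n) = ln 15 / ln 24, a constant independent of n. So the limit is ln 15 / ln 24 = log_24(15).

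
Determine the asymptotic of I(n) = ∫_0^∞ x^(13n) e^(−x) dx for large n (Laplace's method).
I(n) ~ sqrt(2π·13n) · (13n/e)^(13n)

Write the integrand as exp(13n ln x − x) and set f(x) = 13n ln x − x. Then f'(x) = 13n/x − 1 = 0 at x* = 13n, and f''(x*) = −13n/x*^2 = −1/(13n). Laplace's method (interior maximum) gives
  I(n) ~ e^(f(x*)) · sqrt(2π / |f''(x*)|)
        = exp(13n ln(13n) − 13n) · sqrt(2π · 13n)
        = (13n)^(13n) e^(−13n) · sqrt(2π·13n)
        = sqrt(2π·13n) · (13n/e)^(13n).
This matches Γ(13n+1) with Stirling applied to Γ.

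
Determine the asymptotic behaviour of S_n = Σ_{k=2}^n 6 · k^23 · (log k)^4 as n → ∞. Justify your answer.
S_n ~ n^24 · (log n)^4 / 4

By integral comparison, S_n = ∫_1^n 6 · x^23 · (log x)^4 dx + O(n^23 · (log n)^4). For the integral, the leading term of ∫_1^n x^23 (log x)^4 dx is n^24/24 · (log n)^4 (by repeated integration by parts; each step lowers the log-exponent and produces a relatively O(1/log n) correction). Hence S_n ~ n^24 · (log n)^4 / 4.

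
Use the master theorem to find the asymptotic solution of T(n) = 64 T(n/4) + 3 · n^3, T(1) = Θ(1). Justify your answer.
T(n) = Θ(n^3 log n)

log_4 64 = 3, and f(n) = 3 · n^3 = Θ(n^(log_4 64)). This is Case 2 of the master theorem: T(n) = Θ(f(n) · log n) = Θ(n^3 log n).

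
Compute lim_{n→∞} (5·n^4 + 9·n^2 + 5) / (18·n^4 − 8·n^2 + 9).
lim = 5/18

For large n the leading n^4 terms dominate both numerator and denominator. Dividing top and bottom by n^4, every other term tends to 0, leaving 5/18.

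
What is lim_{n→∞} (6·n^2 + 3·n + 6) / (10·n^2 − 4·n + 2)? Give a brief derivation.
lim = 6/10 = 3/5

For large n the leading n^2 terms dominate both numerator and denominator. Dividing top and bottom by n^2, every other term tends to 0, leaving 6/10 = 3/5.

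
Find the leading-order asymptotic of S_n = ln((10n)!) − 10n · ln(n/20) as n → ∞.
S_n ~ 10n · (ln 200 − 1) + O(ln n)

Stirling: ln((10n)!) = 10n ln(10n) − 10n + O(ln n).
  S_n = 10n ln(10n) − 10n − 10n ln(n/20) + O(ln n)
      = 10n ln(10n) − 10n ln n + 10n ln 20 − 10n + O(ln n)
      = 10n ln 10 + 10n ln 20 − 10n + O(ln n)
      = 10n (ln 200 − 1) + O(ln n).
Numerically ln(200) − 1 ≈ 4.2983.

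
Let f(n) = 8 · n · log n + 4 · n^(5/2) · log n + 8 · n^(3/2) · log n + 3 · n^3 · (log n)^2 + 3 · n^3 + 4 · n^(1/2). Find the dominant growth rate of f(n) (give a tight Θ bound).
f(n) ∈ Θ(n^3 · (log n)^2)

Compare the terms by growth order. For large n, n^a · (log n)^b dominates n^a' · (log n)^b' iff a > a', or (a = a' and b > b'). Ranking the 6 terms shows the dominant one is 3 · n^3 · (log n)^2. Hence f(n) ∈ Θ(n^3 · (log n)^2).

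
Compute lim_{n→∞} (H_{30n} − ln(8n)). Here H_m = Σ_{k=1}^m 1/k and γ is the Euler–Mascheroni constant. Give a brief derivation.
lim = ln(15/4) + γ

By Euler-Maclaurin, H_m = ln m + γ + O(1/m). So
  H_{30n} − ln(8n) = ln(30n) + γ − ln(8n) + O(1/n)
                       = ln(30/8) + γ + O(1/n).
Hence the limit is ln(30/8) + γ (= ln(15/4)).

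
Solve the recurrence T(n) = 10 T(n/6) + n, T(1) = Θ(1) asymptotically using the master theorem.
T(n) = Θ(n^(log_6 10))

Master theorem: compare f(n) = n to n^(log_6 10) where log_6 10 ≈ 1.285. Since 1 < log_6 10, we have f(n) = O(n^(log_6 10 − ε)) for some ε > 0 — Case 1. Hence T(n) = Θ(n^(log_6 10)).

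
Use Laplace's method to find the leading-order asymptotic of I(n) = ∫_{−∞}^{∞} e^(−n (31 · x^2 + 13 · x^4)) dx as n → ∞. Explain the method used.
I(n) ~ sqrt(π/(31n))

φ(x) = 31 · x^2 + 13 · x^4 has its unique global minimum at x* = 0 (since φ'(x) = 62x + 52x^3 = 0 only at x = 0 for real x with both coefficients positive, and φ → ∞ as |x| → ∞). At x* = 0, φ(0) = 0 and φ''(0) = 62. Laplace's method then gives
  I(n) ~ sqrt(2π / (n · φ''(0))) · e^(−n φ(0)) = sqrt(2π / (62n)) = sqrt(π/(31n)).
The 13 · x^4 term contributes only at subleading order (an O(1/n) relative correction).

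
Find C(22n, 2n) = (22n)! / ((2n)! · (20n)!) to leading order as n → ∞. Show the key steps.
C(22n, 2n) ~ (285311670611/10000000000)^(2n) · sqrt(11/(20π·2n))

Write N = 2n. Apply Stirling to each factorial:
  (11N)! ~ sqrt(2π·11N) · (11N/e)^(11N),
  N! ~ sqrt(2π N) · (N/e)^N,
  (10N)! ~ sqrt(2π·10N) · (10N/e)^(10N).
The exponential factors combine to (11N)^(11N) / (N^N · (10N)^(10N)) = 11^(11N)/10^(10N) = (11^11/10^10)^N = (285311670611/10000000000)^N.
The square-root prefactors combine to sqrt(2π·11N) / (sqrt(2π N)·sqrt(2π·10N)) = sqrt(11 / (2π·10·N)) = sqrt(11/(20π·2n)).
Substituting N = 2n: C(22n, 2n) ~ (285311670611/10000000000)^(2n) · sqrt(11/(20π·2n)).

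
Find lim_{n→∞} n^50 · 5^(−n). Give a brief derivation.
lim = 0

Exponentials with base > 1 dominate every fixed polynomial: for any fixed c, n^c / 5^n → 0 as n → ∞ (e.g. by the ratio test, or by writing 5^n = e^(n ln 5) and noting e^(n ln 5) / n^c → ∞). Hence n^50 · 5^(−n) = n^50 / 5^n → 0.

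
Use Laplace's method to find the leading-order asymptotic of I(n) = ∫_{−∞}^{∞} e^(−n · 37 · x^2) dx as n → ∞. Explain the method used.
I(n) = sqrt(π/(37n))

Here φ(x) = 37 · x^2 has its unique minimum at x* = 0 with φ(x*) = 0 and φ''(x*) = 74. Laplace's method gives
  I(n) ~ e^(−n φ(x*)) · sqrt(2π / (n · φ''(x*))) = sqrt(2π / (74n)) = sqrt(π/(37n)).
This is exact: substituting u = (x − 0)·sqrt(37n) gives I(n) = (1/sqrt(37n)) ∫_{−∞}^{∞} e^(−u^2) du = sqrt(π/(37n)).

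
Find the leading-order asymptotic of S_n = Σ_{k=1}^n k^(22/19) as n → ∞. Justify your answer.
S_n ~ (19/41) · n^(41/19)

Integral comparison: Σ_{k=1}^n k^(22/19) = ∫_0^n x^(22/19) dx + O(n^(22/19)). The integral is n^(1 + 22/19) / (1 + 22/19) = n^((22+19)/19) / ((22+19)/19) = (19/41) · n^(41/19).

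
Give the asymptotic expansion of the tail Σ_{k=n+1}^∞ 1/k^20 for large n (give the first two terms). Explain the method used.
Σ_{k>n} 1/k^20 = 1/(19 · n^19) − 1/(2 · n^20) + O(1/n^21)

Compare to the integral: ∫_{n}^∞ x^(−20) dx = [−x^(−19)/19]_{n}^∞ = 1/((20−1)·n^19). The Euler-Maclaurin correction adds −f(n)/2 = −1/(2·n^20). Euler-Maclaurin then gives
  Σ_{k>n} 1/k^20 = ∫_{n}^∞ dx/x^20 − 1/(2·n^20) + O(1/n^21).
(Equivalently this is ζ(20) − Σ_{k≤n} 1/k^20.)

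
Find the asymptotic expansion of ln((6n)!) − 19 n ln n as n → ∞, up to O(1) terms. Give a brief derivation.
ln((6n)!) − 19 n ln n = −13 n ln n + 6(ln 6 − 1) n + (1/2) ln(2π·6n) + O(1/n)

Stirling: ln((6n)!) = 6n ln(6n) − 6n + (1/2) ln(2π·6n) + O(1/n).
Expand 6n ln(6n) = 6n (ln n + ln 6) = 6n ln n + 6n ln 6.
Subtract 19n ln n: leading term is (6 − 19) n ln n = −13 n ln n. The next term is 6n ln 6 − 6n = 6(ln 6 − 1) n. Then the (1/2) ln(2π·6n) correction.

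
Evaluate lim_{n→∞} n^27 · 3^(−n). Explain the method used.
lim = 0

Exponentials with base > 1 dominate every fixed polynomial: for any fixed c, n^c / 3^n → 0 as n → ∞ (e.g. by the ratio test, or by writing 3^n = e^(n ln 3) and noting e^(n ln 3) / n^c → ∞). Hence n^27 · 3^(−n) = n^27 / 3^n → 0.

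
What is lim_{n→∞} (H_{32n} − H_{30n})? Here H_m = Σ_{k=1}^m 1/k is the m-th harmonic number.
lim = ln(32/30) = ln(16/15)

Euler-Maclaurin gives H_m = ln m + γ + 1/(2m) + O(1/m^2). The γ and O(1/m) terms cancel in the difference:
  H_{32n} − H_{30n} = ln(32n) − ln(30n) + O(1/n) = ln(32/30) + O(1/n).
Hence the limit is ln(32/30) = ln(16/15).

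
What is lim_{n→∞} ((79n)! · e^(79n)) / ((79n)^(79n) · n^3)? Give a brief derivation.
lim = 0

Stirling: (79n)! ~ sqrt(2π·79n) · (79n/e)^(79n). Hence
  (79n)! · e^(79n) / (79n)^(79n) ~ sqrt(2π·79n).
Dividing by n^3: sqrt(2π·79n) / n^3 = sqrt(2π·79) · n^((1−6)/2), so the expression behaves like sqrt(2π·79) · n^((1−6)/2) → 0.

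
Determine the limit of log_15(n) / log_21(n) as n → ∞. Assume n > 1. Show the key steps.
lim = ln(21) / ln(15) = log_15(21)

Change of base: log_15(n) = ln n / ln 15 and log_21(n) = ln n / ln 21. The ratio is (ln n / ln 15) · (ln 21 / ln n) = ln 21 / ln 15, a constant independent of n. So the limit is ln 21 / ln 15 = log_15(21).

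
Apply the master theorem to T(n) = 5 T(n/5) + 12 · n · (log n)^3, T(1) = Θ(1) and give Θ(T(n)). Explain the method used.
T(n) = Θ(n · (log n)^4)

Here log_5 5 = 1 and f(n) = 12 · n · (log n)^3 = Θ(n^(log_5 5) · (log n)^3). This is the extended Case 2 of the master theorem (f matches the critical exponent up to log factors), giving T(n) = Θ(n^(log_5 5) · (log n)^(3+1)) = Θ(n · (log n)^4).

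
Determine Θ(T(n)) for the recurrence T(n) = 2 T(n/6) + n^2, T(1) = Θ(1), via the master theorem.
T(n) = Θ(n^2)

log_6 2 ≈ 0.387. f(n) = n^2 dominates n^(log_6 2) since 2 > 0.387, and the regularity condition a·f(n/b) = 2·(n/6)^2 = (2/36)·n^2 ≤ c·f(n) holds with c = 2/36 ≈ 0.0556 < 1. So this is Case 3: T(n) = Θ(f(n)) = Θ(n^2).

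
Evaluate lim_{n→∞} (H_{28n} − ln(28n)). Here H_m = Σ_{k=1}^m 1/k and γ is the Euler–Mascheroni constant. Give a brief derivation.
lim = γ

By Euler-Maclaurin, H_m = ln m + γ + O(1/m). So
  H_{28n} − ln(28n) = ln(28n) + γ − ln(28n) + O(1/n)
                       = ln(28/28) + γ + O(1/n).
Hence the limit is γ (since ln 1 = 0).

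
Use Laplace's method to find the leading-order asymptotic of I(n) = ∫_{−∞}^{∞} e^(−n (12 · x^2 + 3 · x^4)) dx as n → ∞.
I(n) ~ sqrt(π/(12n))

φ(x) = 12 · x^2 + 3 · x^4 has its unique global minimum at x* = 0 (since φ'(x) = 24x + 12x^3 = 0 only at x = 0 for real x with both coefficients positive, and φ → ∞ as |x| → ∞). At x* = 0, φ(0) = 0 and φ''(0) = 24. Laplace's method then gives
  I(n) ~ sqrt(2π / (n · φ''(0))) · e^(−n φ(0)) = sqrt(2π / (24n)) = sqrt(π/(12n)).
The 3 · x^4 term contributes only at subleading order (an O(1/n) relative correction).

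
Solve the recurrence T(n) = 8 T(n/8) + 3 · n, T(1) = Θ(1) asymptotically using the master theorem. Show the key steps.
T(n) = Θ(n log n)

log_8 8 = 1, and f(n) = 3 · n = Θ(n^(log_8 8)). This is Case 2 of the master theorem: T(n) = Θ(f(n) · log n) = Θ(n log n).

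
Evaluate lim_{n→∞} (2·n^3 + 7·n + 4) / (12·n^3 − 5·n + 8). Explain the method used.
lim = 2/12 = 1/6

For large n the leading n^3 terms dominate both numerator and denominator. Dividing top and bottom by n^3, every other term tends to 0, leaving 2/12 = 1/6.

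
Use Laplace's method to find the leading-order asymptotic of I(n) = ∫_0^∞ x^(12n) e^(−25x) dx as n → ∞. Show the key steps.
I(n) ~ (sqrt(2π·12n) / 25) · (12n/(25e))^(12n)

Write the integrand as exp(12n ln x − 25x) and set f(x) = 12n ln x − 25x. Then f'(x) = 12n/x − 25 = 0 at x* = 12n/25, and f''(x*) = −12n/x*^2 = −25^2/(12n). Laplace's method (interior maximum) gives
  I(n) ~ e^(f(x*)) · sqrt(2π / |f''(x*)|)
        = exp(12n ln(12n/25) − 12n) · sqrt(2π · 12n / 25^2)
        = (12n/25)^(12n) e^(−12n) · sqrt(2π·12n) / 25
        = (sqrt(2π·12n) / 25) · (12n/(25e))^(12n).
This matches Γ(12n+1)/25^(12n+1) with Stirling applied to Γ.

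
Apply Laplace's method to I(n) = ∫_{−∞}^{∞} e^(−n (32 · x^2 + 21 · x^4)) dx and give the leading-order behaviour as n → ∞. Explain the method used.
I(n) ~ sqrt(π/(32n))

φ(x) = 32 · x^2 + 21 · x^4 has its unique global minimum at x* = 0 (since φ'(x) = 64x + 84x^3 = 0 only at x = 0 for real x with both coefficients positive, and φ → ∞ as |x| → ∞). At x* = 0, φ(0) = 0 and φ''(0) = 64. Laplace's method then gives
  I(n) ~ sqrt(2π / (n · φ''(0))) · e^(−n φ(0)) = sqrt(2π / (64n)) = sqrt(π/(32n)).
The 21 · x^4 term contributes only at subleading order (an O(1/n) relative correction).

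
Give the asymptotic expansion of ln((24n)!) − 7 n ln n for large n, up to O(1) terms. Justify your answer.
ln((24n)!) − 7 n ln n = 17 n ln n + 24(ln 24 − 1) n + (1/2) ln(2π·24n) + O(1/n)

Stirling: ln((24n)!) = 24n ln(24n) − 24n + (1/2) ln(2π·24n) + O(1/n).
Expand 24n ln(24n) = 24n (ln n + ln 24) = 24n ln n + 24n ln 24.
Subtract 7n ln n: leading term is (24 − 7) n ln n = 17 n ln n. The next term is 24n ln 24 − 24n = 24(ln 24 − 1) n. Then the (1/2) ln(2π·24n) correction.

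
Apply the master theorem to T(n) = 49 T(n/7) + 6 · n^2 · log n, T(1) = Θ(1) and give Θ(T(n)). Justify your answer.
T(n) = Θ(n^2 · (log n)^2)

Here log_7 49 = 2 and f(n) = 6 · n^2 · log n = Θ(n^(log_7 49) · (log n)^1). This is the extended Case 2 of the master theorem (f matches the critical exponent up to log factors), giving T(n) = Θ(n^(log_7 49) · (log n)^(1+1)) = Θ(n^2 · (log n)^2).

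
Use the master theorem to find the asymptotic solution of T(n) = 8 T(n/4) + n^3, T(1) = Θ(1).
T(n) = Θ(n^3)

log_4 8 ≈ 1.500. f(n) = n^3 dominates n^(log_4 8) since 3 > 1.500, and the regularity condition a·f(n/b) = 8·(n/4)^3 = (8/64)·n^3 ≤ c·f(n) holds with c = 8/64 ≈ 0.125 < 1. So this is Case 3: T(n) = Θ(f(n)) = Θ(n^3).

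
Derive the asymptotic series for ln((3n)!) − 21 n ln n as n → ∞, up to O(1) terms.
ln((3n)!) − 21 n ln n = −18 n ln n + 3(ln 3 − 1) n + (1/2) ln(2π·3n) + O(1/n)

Stirling: ln((3n)!) = 3n ln(3n) − 3n + (1/2) ln(2π·3n) + O(1/n).
Expand 3n ln(3n) = 3n (ln n + ln 3) = 3n ln n + 3n ln 3.
Subtract 21n ln n: leading term is (3 − 21) n ln n = −18 n ln n. The next term is 3n ln 3 − 3n = 3(ln 3 − 1) n. Then the (1/2) ln(2π·3n) correction.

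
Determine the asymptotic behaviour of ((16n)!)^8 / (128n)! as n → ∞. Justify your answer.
((16n)!)^8/(128n)! ~ ((2π·16n)^(7/2) / sqrt(8)) · 8^(−8·16n)  →  0

Write N = 16n. Stirling: N! ~ sqrt(2π N)(N/e)^N and (8N)! ~ sqrt(2π·8N)·(8N/e)^(8N).
  (N!)^8/(8N)! ~ (2π N)^(8/2) (N/e)^(8N) / [sqrt(2π·8N) (8N/e)^(8N)]
     = (2π N)^(8/2) / sqrt(2π·8N) · (N/(8N))^(8N)
     = (2π N)^((8−1)/2) / sqrt(8) · 8^(−8N).
Since 8^8 > 1, the factor 8^(−8N) decays exponentially, so the ratio → 0. Substituting N = 16n gives the stated form.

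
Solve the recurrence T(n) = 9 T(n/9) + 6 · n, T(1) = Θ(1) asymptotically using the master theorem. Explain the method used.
T(n) = Θ(n log n)

log_9 9 = 1, and f(n) = 6 · n = Θ(n^(log_9 9)). This is Case 2 of the master theorem: T(n) = Θ(f(n) · log n) = Θ(n log n).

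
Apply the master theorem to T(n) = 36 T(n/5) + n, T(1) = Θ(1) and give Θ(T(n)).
T(n) = Θ(n^(log_5 36))

Master theorem: compare f(n) = n to n^(log_5 36) where log_5 36 ≈ 2.227. Since 1 < log_5 36, we have f(n) = O(n^(log_5 36 − ε)) for some ε > 0 — Case 1. Hence T(n) = Θ(n^(log_5 36)).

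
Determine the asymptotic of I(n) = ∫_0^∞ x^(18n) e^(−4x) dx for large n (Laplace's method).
I(n) ~ (sqrt(2π·18n) / 4) · (18n/(4e))^(18n)

Write the integrand as exp(18n ln x − 4x) and set f(x) = 18n ln x − 4x. Then f'(x) = 18n/x − 4 = 0 at x* = 18n/4, and f''(x*) = −18n/x*^2 = −4^2/(18n). Laplace's method (interior maximum) gives
  I(n) ~ e^(f(x*)) · sqrt(2π / |f''(x*)|)
        = exp(18n ln(18n/4) − 18n) · sqrt(2π · 18n / 4^2)
        = (18n/4)^(18n) e^(−18n) · sqrt(2π·18n) / 4
        = (sqrt(2π·18n) / 4) · (18n/(4e))^(18n).
This matches Γ(18n+1)/4^(18n+1) with Stirling applied to Γ.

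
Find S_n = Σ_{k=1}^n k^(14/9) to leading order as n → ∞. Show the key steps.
S_n ~ (9/23) · n^(23/9)

Integral comparison: Σ_{k=1}^n k^(14/9) = ∫_0^n x^(14/9) dx + O(n^(14/9)). The integral is n^(1 + 14/9) / (1 + 14/9) = n^((14+9)/9) / ((14+9)/9) = (9/23) · n^(23/9).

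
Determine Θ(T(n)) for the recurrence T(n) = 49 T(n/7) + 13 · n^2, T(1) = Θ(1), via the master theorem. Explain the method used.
T(n) = Θ(n^2 log n)

log_7 49 = 2, and f(n) = 13 · n^2 = Θ(n^(log_7 49)). This is Case 2 of the master theorem: T(n) = Θ(f(n) · log n) = Θ(n^2 log n).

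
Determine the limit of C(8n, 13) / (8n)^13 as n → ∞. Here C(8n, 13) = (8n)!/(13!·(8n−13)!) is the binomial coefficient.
lim = 1/13! = 1/6227020800

With N = 8n → ∞: C(N, 13) / N^13 = [N(N−1)…(N−12)] / (13! · N^13) = (1/13!) · 1 · (1 − 1/(8n)) · … · (1 − 12/(8n)). Each factor → 1 as N → ∞, so the limit is 1/13! = 1/6227020800.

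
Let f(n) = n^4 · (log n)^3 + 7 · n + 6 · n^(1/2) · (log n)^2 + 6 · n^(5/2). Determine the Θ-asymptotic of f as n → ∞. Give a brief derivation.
f(n) ∈ Θ(n^4 · (log n)^3)

Compare the terms by growth order. For large n, n^a · (log n)^b dominates n^a' · (log n)^b' iff a > a', or (a = a' and b > b'). Ranking the 4 terms shows the dominant one is n^4 · (log n)^3. Hence f(n) ∈ Θ(n^4 · (log n)^3).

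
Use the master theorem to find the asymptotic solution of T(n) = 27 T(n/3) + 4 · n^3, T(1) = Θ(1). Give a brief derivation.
T(n) = Θ(n^3 log n)

log_3 27 = 3, and f(n) = 4 · n^3 = Θ(n^(log_3 27)). This is Case 2 of the master theorem: T(n) = Θ(f(n) · log n) = Θ(n^3 log n).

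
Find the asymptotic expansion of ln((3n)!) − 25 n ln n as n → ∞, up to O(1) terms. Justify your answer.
ln((3n)!) − 25 n ln n = −22 n ln n + 3(ln 3 − 1) n + (1/2) ln(2π·3n) + O(1/n)

Stirling: ln((3n)!) = 3n ln(3n) − 3n + (1/2) ln(2π·3n) + O(1/n).
Expand 3n ln(3n) = 3n (ln n + ln 3) = 3n ln n + 3n ln 3.
Subtract 25n ln n: leading term is (3 − 25) n ln n = −22 n ln n. The next term is 3n ln 3 − 3n = 3(ln 3 − 1) n. Then the (1/2) ln(2π·3n) correction.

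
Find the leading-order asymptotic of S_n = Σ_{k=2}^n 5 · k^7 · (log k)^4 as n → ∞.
S_n ~ 5 · n^8 · (log n)^4 / 8

By integral comparison, S_n = ∫_1^n 5 · x^7 · (log x)^4 dx + O(n^7 · (log n)^4). For the integral, the leading term of ∫_1^n x^7 (log x)^4 dx is n^8/8 · (log n)^4 (by repeated integration by parts; each step lowers the log-exponent and produces a relatively O(1/log n) correction). Hence S_n ~ 5 · n^8 · (log n)^4 / 8.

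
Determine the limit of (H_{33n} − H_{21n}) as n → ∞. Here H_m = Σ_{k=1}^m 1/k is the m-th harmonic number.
lim = ln(33/21) = ln(11/7)

Euler-Maclaurin gives H_m = ln m + γ + 1/(2m) + O(1/m^2). The γ and O(1/m) terms cancel in the difference:
  H_{33n} − H_{21n} = ln(33n) − ln(21n) + O(1/n) = ln(33/21) + O(1/n).
Hence the limit is ln(33/21) = ln(11/7).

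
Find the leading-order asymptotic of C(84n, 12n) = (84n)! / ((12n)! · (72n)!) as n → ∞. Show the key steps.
C(84n, 12n) ~ (823543/46656)^(12n) · sqrt(7/(12π·12n))

Write N = 12n. Apply Stirling to each factorial:
  (7N)! ~ sqrt(2π·7N) · (7N/e)^(7N),
  N! ~ sqrt(2π N) · (N/e)^N,
  (6N)! ~ sqrt(2π·6N) · (6N/e)^(6N).
The exponential factors combine to (7N)^(7N) / (N^N · (6N)^(6N)) = 7^(7N)/6^(6N) = (7^7/6^6)^N = (823543/46656)^N.
The square-root prefactors combine to sqrt(2π·7N) / (sqrt(2π N)·sqrt(2π·6N)) = sqrt(7 / (2π·6·N)) = sqrt(7/(12π·12n)).
Substituting N = 12n: C(84n, 12n) ~ (823543/46656)^(12n) · sqrt(7/(12π·12n)).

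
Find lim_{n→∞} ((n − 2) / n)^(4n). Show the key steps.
lim = e^(−8)

Rewrite as (1 − 2/n)^(4n). By the standard limit (1 + x/n)^n → e^x, we have (1 − 2/n)^n → e^(−2), and raising to the 4th power gives e^(−8).
More precisely, ln[(1 − 2/n)^(4n)] = 4n · ln(1 − 2/n) = 4n · (-2/n + O(1/n^2)) = -8 + O(1/n) → -8.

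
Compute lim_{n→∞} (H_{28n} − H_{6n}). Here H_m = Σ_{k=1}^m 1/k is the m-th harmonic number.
lim = ln(28/6) = ln(14/3)

Euler-Maclaurin gives H_m = ln m + γ + 1/(2m) + O(1/m^2). The γ and O(1/m) terms cancel in the difference:
  H_{28n} − H_{6n} = ln(28n) − ln(6n) + O(1/n) = ln(28/6) + O(1/n).
Hence the limit is ln(28/6) = ln(14/3).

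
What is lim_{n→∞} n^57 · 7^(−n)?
lim = 0

Exponentials with base > 1 dominate every fixed polynomial: for any fixed c, n^c / 7^n → 0 as n → ∞ (e.g. by the ratio test, or by writing 7^n = e^(n ln 7) and noting e^(n ln 7) / n^c → ∞). Hence n^57 · 7^(−n) = n^57 / 7^n → 0.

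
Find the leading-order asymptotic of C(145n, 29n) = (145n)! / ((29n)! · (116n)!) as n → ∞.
C(145n, 29n) ~ (3125/256)^(29n) · sqrt(5/(8π·29n))

Write N = 29n. Apply Stirling to each factorial:
  (5N)! ~ sqrt(2π·5N) · (5N/e)^(5N),
  N! ~ sqrt(2π N) · (N/e)^N,
  (4N)! ~ sqrt(2π·4N) · (4N/e)^(4N).
The exponential factors combine to (5N)^(5N) / (N^N · (4N)^(4N)) = 5^(5N)/4^(4N) = (5^5/4^4)^N = (3125/256)^N.
The square-root prefactors combine to sqrt(2π·5N) / (sqrt(2π N)·sqrt(2π·4N)) = sqrt(5 / (2π·4·N)) = sqrt(5/(8π·29n)).
Substituting N = 29n: C(145n, 29n) ~ (3125/256)^(29n) · sqrt(5/(8π·29n)).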